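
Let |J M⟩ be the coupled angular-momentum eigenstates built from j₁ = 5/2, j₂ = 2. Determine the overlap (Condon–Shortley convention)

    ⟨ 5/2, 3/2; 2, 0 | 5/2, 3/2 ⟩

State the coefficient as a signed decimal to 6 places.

triangle: 2!*3!*2!/8! = 24/40320
(j±m)!: 4!*1!*2!*2!*4!*1! = 2304
prefactor² = (2J+1)*Δ*N² = 288/35
  k=0: +1/(0!*2!*1!*2!*2!*0!) = 1/8
  k=1: −1/(1!*1!*0!*1!*3!*1!) = -1/6
Σ = -1/24  ⇒  CG² = 288/35*(-1/24)² = 1/70
CG = −√(1/70) = -0.119523

-0.119523  (= −√(1/70))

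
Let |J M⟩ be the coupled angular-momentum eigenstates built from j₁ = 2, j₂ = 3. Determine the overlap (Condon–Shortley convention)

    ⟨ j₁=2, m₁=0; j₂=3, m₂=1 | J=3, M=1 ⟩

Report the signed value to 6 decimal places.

j₁+j₂−J=2  J+j₁−j₂=2  J−j₁+j₂=4  j₁+j₂+J+1=9
(j₁±m₁, j₂±m₂, J±M) = (2,2,4,2,4,2)
P² = 256/15
sum k=0..2:
  [0] +1/96 = 1/96
  [1] −1/6 = -1/6
  [2] +1/16 = 1/16
S = -3/32
C² = P²·S² = 3/20 ; C = -0.387298

−√(3/20) = -0.387298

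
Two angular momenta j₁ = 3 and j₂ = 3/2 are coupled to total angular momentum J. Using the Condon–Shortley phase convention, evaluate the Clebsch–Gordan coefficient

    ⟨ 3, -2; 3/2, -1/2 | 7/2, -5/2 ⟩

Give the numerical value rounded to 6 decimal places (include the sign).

triangle: 1!·5!·2!/9! = 240/362880
(j±m)!: 1!·5!·1!·2!·1!·6! = 172800
prefactor² = (2J+1)·Δ·N² = 6400/7
  k=0: +1/(0!·1!·5!·1!·0!·1!) = 1/120
  k=1: −1/(1!·0!·4!·0!·1!·2!) = -1/48
Σ = -1/80  ⇒  CG² = 6400/7·(-1/80)² = 1/7
CG = −√(1/7) = -0.377964

−√(1/7) ≈ -0.377964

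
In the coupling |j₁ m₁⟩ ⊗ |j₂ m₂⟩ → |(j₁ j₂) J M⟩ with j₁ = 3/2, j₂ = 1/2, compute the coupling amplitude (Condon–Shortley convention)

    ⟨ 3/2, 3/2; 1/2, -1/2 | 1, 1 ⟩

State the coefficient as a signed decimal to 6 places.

+√(3/4) = +0.866025

√[3·1!2!0!/4! · 3!0!0!1!2!0!] = √(3)
  +(−1)^0/∏(0,1,0,0,2,0)! = 1/2  (running 1/2)
⟨..|..⟩ = √(3)·(1/2) = +0.866025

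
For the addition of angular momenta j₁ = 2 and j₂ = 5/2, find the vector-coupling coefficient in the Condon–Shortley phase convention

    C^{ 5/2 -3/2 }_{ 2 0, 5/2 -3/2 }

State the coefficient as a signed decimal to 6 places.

j₁+j₂−J=2  J+j₁−j₂=2  J−j₁+j₂=3  j₁+j₂+J+1=8
(j₁±m₁, j₂±m₂, J±M) = (2,2,1,4,1,4)
P² = 288/35
sum k=0..1:
  [0] +1/8 = 1/8
  [1] −1/6 = -1/6
S = -1/24
C² = P²·S² = 1/70 ; C = -0.119523

-0.119523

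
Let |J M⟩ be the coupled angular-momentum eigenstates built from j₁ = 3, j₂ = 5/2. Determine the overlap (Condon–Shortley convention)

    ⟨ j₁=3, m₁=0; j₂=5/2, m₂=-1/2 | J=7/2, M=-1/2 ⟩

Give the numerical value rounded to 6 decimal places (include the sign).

j₁+j₂−J=2  J+j₁−j₂=4  J−j₁+j₂=3  j₁+j₂+J+1=10
(j₁±m₁, j₂±m₂, J±M) = (3,3,2,3,3,4)
P² = 6912/175
sum k=0..2:
  [0] +1/24 = 1/24
  [1] −1/8 = -1/8
  [2] +1/72 = 1/72
S = -5/72
C² = P²·S² = 4/21 ; C = -0.436436

−√(4/21) ≈ -0.436436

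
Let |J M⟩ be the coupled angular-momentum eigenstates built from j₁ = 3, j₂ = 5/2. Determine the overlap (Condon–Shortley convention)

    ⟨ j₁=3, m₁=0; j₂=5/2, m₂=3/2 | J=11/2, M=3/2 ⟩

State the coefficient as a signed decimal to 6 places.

triangle: 0!·6!·5!/12! = 86400/479001600
(j±m)!: 3!·3!·4!·1!·7!·4! = 104509440
prefactor² = (2J+1)·Δ·N² = 2488320/11
  k=0: +1/(0!·0!·3!·4!·3!·1!) = 1/864
Σ = 1/864  ⇒  CG² = 2488320/11·1/864² = 10/33
CG = +√(10/33) = +0.550482

+0.550482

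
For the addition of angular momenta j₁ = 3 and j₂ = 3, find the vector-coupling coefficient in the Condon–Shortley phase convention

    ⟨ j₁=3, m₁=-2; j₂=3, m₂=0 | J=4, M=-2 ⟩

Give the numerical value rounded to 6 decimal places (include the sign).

+0.139573  (= +√(3/154))

triangle: 2!·4!·4!/11! = 1152/39916800
(j±m)!: 1!·5!·3!·3!·2!·6! = 6220800
prefactor² = (2J+1)·Δ·N² = 124416/77
  k=1: −1/(1!·1!·4!·2!·0!·2!) = -1/96
  k=2: +1/(2!·0!·3!·1!·1!·3!) = 1/72
Σ = 1/288  ⇒  CG² = 124416/77·1/288² = 3/154
CG = +√(3/154) = +0.139573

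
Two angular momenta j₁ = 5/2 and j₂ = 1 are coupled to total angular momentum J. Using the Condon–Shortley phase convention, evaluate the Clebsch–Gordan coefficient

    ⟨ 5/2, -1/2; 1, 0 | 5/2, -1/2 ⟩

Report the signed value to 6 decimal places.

−√(1/35) = -0.169031

triangle: 1!·4!·1!/7! = 24/5040
(j±m)!: 2!·3!·1!·1!·2!·3! = 144
prefactor² = (2J+1)·Δ·N² = 144/35
  k=0: +1/(0!·1!·3!·1!·1!·0!) = 1/6
  k=1: −1/(1!·0!·2!·0!·2!·1!) = -1/4
Σ = -1/12  ⇒  CG² = 144/35·(-1/12)² = 1/35
CG = −√(1/35) = -0.169031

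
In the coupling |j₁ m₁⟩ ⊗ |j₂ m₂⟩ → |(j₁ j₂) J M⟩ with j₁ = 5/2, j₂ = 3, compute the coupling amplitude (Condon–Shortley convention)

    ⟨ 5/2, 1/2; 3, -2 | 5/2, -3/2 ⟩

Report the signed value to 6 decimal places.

√[6·3!2!3!/9! · 3!2!1!5!1!4!] = √(288/7)
  +(−1)^0/∏(0,3,2,1,0,2)! = 1/24  (running 1/24)
  +(−1)^1/∏(1,2,1,0,1,3)! = -1/12  (running -1/24)
⟨..|..⟩ = √(288/7)·(-1/24) = -0.267261

−√(1/14) ≈ -0.267261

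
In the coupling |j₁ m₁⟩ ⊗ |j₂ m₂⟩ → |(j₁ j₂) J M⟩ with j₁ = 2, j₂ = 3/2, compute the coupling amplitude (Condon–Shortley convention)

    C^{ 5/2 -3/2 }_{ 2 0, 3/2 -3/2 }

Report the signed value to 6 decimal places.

+√(18/35) ≈ +0.717137

√[6·1!3!2!/7! · 2!2!0!3!1!4!] = √(288/35)
  +(−1)^0/∏(0,1,2,0,1,2)! = 1/4  (running 1/4)
⟨..|..⟩ = √(288/35)·(1/4) = +0.717137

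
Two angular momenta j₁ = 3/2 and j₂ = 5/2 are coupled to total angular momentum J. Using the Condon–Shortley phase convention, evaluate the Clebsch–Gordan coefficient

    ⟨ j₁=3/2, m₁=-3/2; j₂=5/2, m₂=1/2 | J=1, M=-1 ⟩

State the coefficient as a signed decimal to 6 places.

-0.223607  (= −√(1/20))

j₁+j₂−J=3  J+j₁−j₂=0  J−j₁+j₂=2  j₁+j₂+J+1=6
(j₁±m₁, j₂±m₂, J±M) = (0,3,3,2,0,2)
P² = 36/5
sum k=3..3:
  [3] −1/12 = -1/12
S = -1/12
C² = P²·S² = 1/20 ; C = -0.223607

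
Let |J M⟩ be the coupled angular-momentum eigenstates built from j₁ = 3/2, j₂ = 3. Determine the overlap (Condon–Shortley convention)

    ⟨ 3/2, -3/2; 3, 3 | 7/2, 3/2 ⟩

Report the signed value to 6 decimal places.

-0.308607

j₁+j₂−J=1  J+j₁−j₂=2  J−j₁+j₂=5  j₁+j₂+J+1=9
(j₁±m₁, j₂±m₂, J±M) = (0,3,6,0,5,2)
P² = 38400/7
sum k=1..1:
  [1] −1/240 = -1/240
S = -1/240
C² = P²·S² = 2/21 ; C = -0.308607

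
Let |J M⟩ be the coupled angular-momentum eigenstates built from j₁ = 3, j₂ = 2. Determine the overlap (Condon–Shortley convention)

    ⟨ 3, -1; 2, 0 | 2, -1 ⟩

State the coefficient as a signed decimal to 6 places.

√[5·3!3!1!/8! · 2!4!2!2!1!3!] = √(36/7)
  +(−1)^1/∏(1,2,3,1,0,0)! = -1/12  (running -1/12)
  +(−1)^2/∏(2,1,2,0,1,1)! = 1/4  (running 1/6)
⟨..|..⟩ = √(36/7)·(1/6) = +0.377964

+0.377964  (= +√(1/7))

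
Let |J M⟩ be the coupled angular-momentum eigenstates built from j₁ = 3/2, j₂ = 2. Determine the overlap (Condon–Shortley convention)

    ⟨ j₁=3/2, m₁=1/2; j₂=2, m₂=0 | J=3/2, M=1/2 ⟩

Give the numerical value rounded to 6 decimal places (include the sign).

−√(1/5) = -0.447214

j₁+j₂−J=2  J+j₁−j₂=1  J−j₁+j₂=2  j₁+j₂+J+1=6
(j₁±m₁, j₂±m₂, J±M) = (2,1,2,2,2,1)
P² = 16/45
sum k=0..1:
  [0] +1/4 = 1/4
  [1] −1/1 = -1
S = -3/4
C² = P²·S² = 1/5 ; C = -0.447214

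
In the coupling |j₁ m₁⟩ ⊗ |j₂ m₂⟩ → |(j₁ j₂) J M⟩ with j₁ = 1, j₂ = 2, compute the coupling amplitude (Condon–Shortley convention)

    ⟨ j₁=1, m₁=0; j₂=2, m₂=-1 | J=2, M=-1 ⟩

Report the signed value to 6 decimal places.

triangle: 1!*1!*3!/6! = 6/720
(j±m)!: 1!*1!*1!*3!*1!*3! = 36
prefactor² = (2J+1)*Δ*N² = 3/2
  k=0: +1/(0!*1!*1!*1!*0!*2!) = 1/2
  k=1: −1/(1!*0!*0!*0!*1!*3!) = -1/6
Σ = 1/3  ⇒  CG² = 3/2*1/3² = 1/6
CG = +√(1/6) = +0.408248

+√(1/6) = +0.408248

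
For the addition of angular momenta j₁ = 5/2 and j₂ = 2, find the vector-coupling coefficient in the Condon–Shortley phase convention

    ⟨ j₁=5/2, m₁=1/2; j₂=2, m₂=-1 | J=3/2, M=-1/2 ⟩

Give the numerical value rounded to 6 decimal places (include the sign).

−√(5/21) = -0.487950

j₁+j₂−J=3  J+j₁−j₂=2  J−j₁+j₂=1  j₁+j₂+J+1=7
(j₁±m₁, j₂±m₂, J±M) = (3,2,1,3,1,2)
P² = 48/35
sum k=0..1:
  [0] +1/12 = 1/12
  [1] −1/2 = -1/2
S = -5/12
C² = P²·S² = 5/21 ; C = -0.487950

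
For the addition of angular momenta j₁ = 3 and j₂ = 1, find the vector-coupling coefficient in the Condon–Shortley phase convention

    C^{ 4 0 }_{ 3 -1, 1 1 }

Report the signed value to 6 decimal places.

+√(3/14) = +0.462910

√[9·0!6!2!/9! · 2!4!2!0!4!4!] = √(13824/7)
  +(−1)^0/∏(0,0,4,2,2,0)! = 1/96  (running 1/96)
⟨..|..⟩ = √(13824/7)·(1/96) = +0.462910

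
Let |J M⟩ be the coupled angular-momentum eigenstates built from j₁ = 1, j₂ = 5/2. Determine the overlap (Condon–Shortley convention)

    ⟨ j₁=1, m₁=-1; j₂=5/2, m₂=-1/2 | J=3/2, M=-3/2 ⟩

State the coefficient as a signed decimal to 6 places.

+√(1/15) = +0.258199

triangle: 2!·0!·3!/6! = 12/720
(j±m)!: 0!·2!·2!·3!·0!·3! = 144
prefactor² = (2J+1)·Δ·N² = 48/5
  k=2: +1/(2!·0!·0!·0!·0!·3!) = 1/12
Σ = 1/12  ⇒  CG² = 48/5·1/12² = 1/15
CG = +√(1/15) = +0.258199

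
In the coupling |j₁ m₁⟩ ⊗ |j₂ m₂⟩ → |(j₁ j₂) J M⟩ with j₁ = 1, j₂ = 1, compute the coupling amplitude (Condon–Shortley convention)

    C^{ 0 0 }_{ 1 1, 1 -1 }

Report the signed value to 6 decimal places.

√[1·2!0!0!/3! · 2!0!0!2!0!0!] = √(4/3)
  +(−1)^0/∏(0,2,0,0,0,0)! = 1/2  (running 1/2)
⟨..|..⟩ = √(4/3)·(1/2) = +0.577350

+0.577350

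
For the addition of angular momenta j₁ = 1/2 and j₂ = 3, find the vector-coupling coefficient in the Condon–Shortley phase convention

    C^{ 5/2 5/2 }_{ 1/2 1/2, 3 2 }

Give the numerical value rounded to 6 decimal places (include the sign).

j₁+j₂−J=1  J+j₁−j₂=0  J−j₁+j₂=5  j₁+j₂+J+1=7
(j₁±m₁, j₂±m₂, J±M) = (1,0,5,1,5,0)
P² = 14400/7
sum k=0..0:
  [0] +1/120 = 1/120
S = 1/120
C² = P²·S² = 1/7 ; C = +0.377964

+0.377964  (= +√(1/7))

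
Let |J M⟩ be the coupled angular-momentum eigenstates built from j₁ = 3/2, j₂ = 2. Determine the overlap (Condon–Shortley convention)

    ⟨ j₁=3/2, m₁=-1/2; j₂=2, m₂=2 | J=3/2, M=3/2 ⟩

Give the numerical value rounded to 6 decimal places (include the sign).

+√(2/5) = +0.632456

j₁+j₂−J=2  J+j₁−j₂=1  J−j₁+j₂=2  j₁+j₂+J+1=6
(j₁±m₁, j₂±m₂, J±M) = (1,2,4,0,3,0)
P² = 32/5
sum k=2..2:
  [2] +1/4 = 1/4
S = 1/4
C² = P²·S² = 2/5 ; C = +0.632456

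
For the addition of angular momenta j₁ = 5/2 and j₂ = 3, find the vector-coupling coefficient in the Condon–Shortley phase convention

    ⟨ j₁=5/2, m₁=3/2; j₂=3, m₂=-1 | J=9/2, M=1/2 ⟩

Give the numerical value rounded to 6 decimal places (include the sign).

triangle: 1!×4!×5!/11! = 2880/39916800
(j±m)!: 4!×1!×2!×4!×5!×4! = 3317760
prefactor² = (2J+1)×Δ×N² = 184320/77
  k=0: +1/(0!×1!×1!×2!×3!×3!) = 1/72
  k=1: −1/(1!×0!×0!×1!×4!×4!) = -1/576
Σ = 7/576  ⇒  CG² = 184320/77×7/576² = 35/99
CG = +√(35/99) = +0.594588

+√(35/99) = +0.594588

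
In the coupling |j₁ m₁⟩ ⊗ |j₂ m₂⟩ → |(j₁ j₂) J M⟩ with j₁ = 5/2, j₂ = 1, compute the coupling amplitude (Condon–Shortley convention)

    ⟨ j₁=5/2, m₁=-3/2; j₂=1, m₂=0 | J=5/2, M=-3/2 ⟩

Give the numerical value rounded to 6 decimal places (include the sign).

−√(9/35) = -0.507093

j₁+j₂−J=1  J+j₁−j₂=4  J−j₁+j₂=1  j₁+j₂+J+1=7
(j₁±m₁, j₂±m₂, J±M) = (1,4,1,1,1,4)
P² = 576/35
sum k=0..1:
  [0] +1/24 = 1/24
  [1] −1/6 = -1/6
S = -1/8
C² = P²·S² = 9/35 ; C = -0.507093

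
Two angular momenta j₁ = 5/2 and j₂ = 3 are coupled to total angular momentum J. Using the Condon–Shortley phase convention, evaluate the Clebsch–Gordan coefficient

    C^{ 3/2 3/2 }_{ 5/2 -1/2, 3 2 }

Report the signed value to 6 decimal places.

triangle: 4!·1!·2!/8! = 48/40320
(j±m)!: 2!·3!·5!·1!·3!·0! = 8640
prefactor² = (2J+1)·Δ·N² = 288/7
  k=3: −1/(3!·1!·0!·2!·1!·0!) = -1/12
Σ = -1/12  ⇒  CG² = 288/7·(-1/12)² = 2/7
CG = −√(2/7) = -0.534522

−√(2/7) ≈ -0.534522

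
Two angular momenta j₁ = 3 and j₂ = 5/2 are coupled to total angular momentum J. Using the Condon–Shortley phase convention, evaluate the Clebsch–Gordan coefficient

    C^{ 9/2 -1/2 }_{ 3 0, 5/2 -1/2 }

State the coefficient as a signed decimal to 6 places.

√[10·1!5!4!/11! · 3!3!2!3!4!5!] = √(69120/77)
  +(−1)^0/∏(0,1,3,2,2,2)! = 1/48  (running 1/48)
  +(−1)^1/∏(1,0,2,1,3,3)! = -1/72  (running 1/144)
⟨..|..⟩ = √(69120/77)·(1/144) = +0.208063

+√(10/231) = +0.208063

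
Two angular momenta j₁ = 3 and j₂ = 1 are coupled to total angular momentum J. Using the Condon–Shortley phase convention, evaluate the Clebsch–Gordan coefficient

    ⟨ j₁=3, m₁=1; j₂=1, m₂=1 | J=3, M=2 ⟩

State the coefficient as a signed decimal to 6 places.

triangle: 1!×5!×1!/8! = 120/40320
(j±m)!: 4!×2!×2!×0!×5!×1! = 11520
prefactor² = (2J+1)×Δ×N² = 240
  k=1: −1/(1!×0!×1!×1!×4!×0!) = -1/24
Σ = -1/24  ⇒  CG² = 240×(-1/24)² = 5/12
CG = −√(5/12) = -0.645497

-0.645497  (= −√(5/12))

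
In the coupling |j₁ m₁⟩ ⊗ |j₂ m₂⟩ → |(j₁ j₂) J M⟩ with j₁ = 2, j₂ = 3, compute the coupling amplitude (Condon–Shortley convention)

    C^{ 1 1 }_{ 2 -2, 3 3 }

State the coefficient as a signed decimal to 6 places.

j₁+j₂−J=4  J+j₁−j₂=0  J−j₁+j₂=2  j₁+j₂+J+1=7
(j₁±m₁, j₂±m₂, J±M) = (0,4,6,0,2,0)
P² = 6912/7
sum k=4..4:
  [4] +1/48 = 1/48
S = 1/48
C² = P²·S² = 3/7 ; C = +0.654654

+√(3/7) = +0.654654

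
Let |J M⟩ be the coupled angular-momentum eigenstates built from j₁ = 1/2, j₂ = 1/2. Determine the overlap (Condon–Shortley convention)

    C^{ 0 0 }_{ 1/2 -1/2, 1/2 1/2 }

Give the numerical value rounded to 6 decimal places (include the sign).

−√(1/2) = -0.707107

j₁+j₂−J=1  J+j₁−j₂=0  J−j₁+j₂=0  j₁+j₂+J+1=2
(j₁±m₁, j₂±m₂, J±M) = (0,1,1,0,0,0)
P² = 1/2
sum k=1..1:
  [1] −1/1 = -1
S = -1
C² = P²·S² = 1/2 ; C = -0.707107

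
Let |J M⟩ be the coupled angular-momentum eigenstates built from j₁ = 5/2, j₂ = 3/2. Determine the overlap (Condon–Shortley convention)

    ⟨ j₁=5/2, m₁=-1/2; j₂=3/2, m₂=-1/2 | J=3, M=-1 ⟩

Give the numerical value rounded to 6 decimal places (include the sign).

√[7·1!4!2!/8! · 2!3!1!2!2!4!] = √(48/5)
  +(−1)^0/∏(0,1,3,1,1,1)! = 1/6  (running 1/6)
  +(−1)^1/∏(1,0,2,0,2,2)! = -1/8  (running 1/24)
⟨..|..⟩ = √(48/5)·(1/24) = +0.129099

+0.129099  (= +√(1/60))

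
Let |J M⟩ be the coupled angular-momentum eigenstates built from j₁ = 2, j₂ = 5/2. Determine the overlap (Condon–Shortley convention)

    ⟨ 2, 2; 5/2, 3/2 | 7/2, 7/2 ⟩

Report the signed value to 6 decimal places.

+√(4/9) = +0.666667

√[8·1!3!4!/9! · 4!0!4!1!7!0!] = √(9216)
  +(−1)^0/∏(0,1,0,4,3,0)! = 1/144  (running 1/144)
⟨..|..⟩ = √(9216)·(1/144) = +0.666667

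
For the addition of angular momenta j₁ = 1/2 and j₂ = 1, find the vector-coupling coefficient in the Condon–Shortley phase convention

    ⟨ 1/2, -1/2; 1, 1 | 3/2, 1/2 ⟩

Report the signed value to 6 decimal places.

j₁+j₂−J=0  J+j₁−j₂=1  J−j₁+j₂=2  j₁+j₂+J+1=4
(j₁±m₁, j₂±m₂, J±M) = (0,1,2,0,2,1)
P² = 4/3
sum k=0..0:
  [0] +1/2 = 1/2
S = 1/2
C² = P²·S² = 1/3 ; C = +0.577350

+0.577350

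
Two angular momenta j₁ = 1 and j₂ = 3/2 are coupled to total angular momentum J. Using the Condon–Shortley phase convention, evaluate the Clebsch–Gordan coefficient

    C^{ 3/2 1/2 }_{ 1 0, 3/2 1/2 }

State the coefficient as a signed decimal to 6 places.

j₁+j₂−J=1  J+j₁−j₂=1  J−j₁+j₂=2  j₁+j₂+J+1=5
(j₁±m₁, j₂±m₂, J±M) = (1,1,2,1,2,1)
P² = 4/15
sum k=0..1:
  [0] +1/2 = 1/2
  [1] −1/1 = -1
S = -1/2
C² = P²·S² = 1/15 ; C = -0.258199

-0.258199  (= −√(1/15))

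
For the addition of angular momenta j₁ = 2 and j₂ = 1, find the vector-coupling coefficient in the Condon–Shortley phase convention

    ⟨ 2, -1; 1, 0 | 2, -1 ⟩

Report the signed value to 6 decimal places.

-0.408248

triangle: 1!*3!*1!/6! = 6/720
(j±m)!: 1!*3!*1!*1!*1!*3! = 36
prefactor² = (2J+1)*Δ*N² = 3/2
  k=0: +1/(0!*1!*3!*1!*0!*0!) = 1/6
  k=1: −1/(1!*0!*2!*0!*1!*1!) = -1/2
Σ = -1/3  ⇒  CG² = 3/2*(-1/3)² = 1/6
CG = −√(1/6) = -0.408248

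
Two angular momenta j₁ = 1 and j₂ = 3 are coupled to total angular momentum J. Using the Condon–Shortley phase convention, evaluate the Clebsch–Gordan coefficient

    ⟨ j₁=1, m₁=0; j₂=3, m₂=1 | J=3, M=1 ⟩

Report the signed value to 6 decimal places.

−√(1/12) = -0.288675

√[7·1!1!5!/8! · 1!1!4!2!4!2!] = √(48)
  +(−1)^0/∏(0,1,1,4,0,1)! = 1/24  (running 1/24)
  +(−1)^1/∏(1,0,0,3,1,2)! = -1/12  (running -1/24)
⟨..|..⟩ = √(48)·(-1/24) = -0.288675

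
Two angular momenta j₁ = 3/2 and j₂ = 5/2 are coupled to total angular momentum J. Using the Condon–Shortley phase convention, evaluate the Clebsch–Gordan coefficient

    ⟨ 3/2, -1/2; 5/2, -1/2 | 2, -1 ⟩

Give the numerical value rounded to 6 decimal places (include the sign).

j₁+j₂−J=2  J+j₁−j₂=1  J−j₁+j₂=3  j₁+j₂+J+1=7
(j₁±m₁, j₂±m₂, J±M) = (1,2,2,3,1,3)
P² = 12/7
sum k=1..2:
  [1] −1/2 = -1/2
  [2] +1/12 = 1/12
S = -5/12
C² = P²·S² = 25/84 ; C = -0.545545

−√(25/84) = -0.545545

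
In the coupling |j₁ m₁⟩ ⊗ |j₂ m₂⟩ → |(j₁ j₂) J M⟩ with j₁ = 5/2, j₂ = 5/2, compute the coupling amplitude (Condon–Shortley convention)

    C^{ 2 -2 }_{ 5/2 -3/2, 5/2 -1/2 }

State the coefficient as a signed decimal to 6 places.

+0.566947  (= +√(9/28))

triangle: 3!·2!·2!/8! = 24/40320
(j±m)!: 1!·4!·2!·3!·0!·4! = 6912
prefactor² = (2J+1)·Δ·N² = 144/7
  k=2: +1/(2!·1!·2!·0!·0!·2!) = 1/8
Σ = 1/8  ⇒  CG² = 144/7·1/8² = 9/28
CG = +√(9/28) = +0.566947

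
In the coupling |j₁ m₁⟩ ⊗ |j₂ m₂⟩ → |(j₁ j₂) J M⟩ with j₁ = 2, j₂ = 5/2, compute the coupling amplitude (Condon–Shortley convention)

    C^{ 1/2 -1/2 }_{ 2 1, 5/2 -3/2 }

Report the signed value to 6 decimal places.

j₁+j₂−J=4  J+j₁−j₂=0  J−j₁+j₂=1  j₁+j₂+J+1=6
(j₁±m₁, j₂±m₂, J±M) = (3,1,1,4,0,1)
P² = 48/5
sum k=1..1:
  [1] −1/6 = -1/6
S = -1/6
C² = P²·S² = 4/15 ; C = -0.516398

−√(4/15) = -0.516398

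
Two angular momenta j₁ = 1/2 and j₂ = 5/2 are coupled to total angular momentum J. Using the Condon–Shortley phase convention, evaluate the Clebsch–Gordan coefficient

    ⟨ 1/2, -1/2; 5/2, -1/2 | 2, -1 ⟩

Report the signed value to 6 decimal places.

-0.577350

triangle: 1!*0!*4!/6! = 24/720
(j±m)!: 0!*1!*2!*3!*1!*3! = 72
prefactor² = (2J+1)*Δ*N² = 12
  k=1: −1/(1!*0!*0!*1!*0!*3!) = -1/6
Σ = -1/6  ⇒  CG² = 12*(-1/6)² = 1/3
CG = −√(1/3) = -0.577350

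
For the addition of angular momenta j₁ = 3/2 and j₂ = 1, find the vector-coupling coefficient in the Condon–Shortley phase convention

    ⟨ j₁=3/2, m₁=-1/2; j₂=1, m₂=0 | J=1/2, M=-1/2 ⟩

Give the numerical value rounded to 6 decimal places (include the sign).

√[2·2!1!0!/4! · 1!2!1!1!0!1!] = √(1/3)
  +(−1)^1/∏(1,1,1,0,0,0)! = -1  (running -1)
⟨..|..⟩ = √(1/3)·(-1) = -0.577350

-0.577350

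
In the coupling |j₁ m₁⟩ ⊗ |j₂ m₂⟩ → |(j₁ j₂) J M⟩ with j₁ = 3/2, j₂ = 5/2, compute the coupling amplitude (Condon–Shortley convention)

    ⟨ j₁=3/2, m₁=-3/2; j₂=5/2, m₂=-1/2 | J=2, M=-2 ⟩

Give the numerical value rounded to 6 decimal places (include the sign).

√[5·2!1!3!/7! · 0!3!2!3!0!4!] = √(144/7)
  +(−1)^2/∏(2,0,1,0,0,3)! = 1/12  (running 1/12)
⟨..|..⟩ = √(144/7)·(1/12) = +0.377964

+√(1/7) ≈ +0.377964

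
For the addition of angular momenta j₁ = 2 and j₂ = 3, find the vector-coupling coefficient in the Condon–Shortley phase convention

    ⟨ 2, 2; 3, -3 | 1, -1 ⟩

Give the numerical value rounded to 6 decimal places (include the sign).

+√(3/7) ≈ +0.654654

triangle: 4!×0!×2!/7! = 48/5040
(j±m)!: 4!×0!×0!×6!×0!×2! = 34560
prefactor² = (2J+1)×Δ×N² = 6912/7
  k=0: +1/(0!×4!×0!×0!×0!×2!) = 1/48
Σ = 1/48  ⇒  CG² = 6912/7×1/48² = 3/7
CG = +√(3/7) = +0.654654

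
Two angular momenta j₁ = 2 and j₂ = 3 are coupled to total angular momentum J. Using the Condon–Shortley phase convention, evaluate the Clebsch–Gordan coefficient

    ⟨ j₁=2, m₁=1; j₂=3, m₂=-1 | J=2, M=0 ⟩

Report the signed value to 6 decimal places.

-0.377964  (= −√(1/7))

j₁+j₂−J=3  J+j₁−j₂=1  J−j₁+j₂=3  j₁+j₂+J+1=8
(j₁±m₁, j₂±m₂, J±M) = (3,1,2,4,2,2)
P² = 36/7
sum k=0..1:
  [0] +1/12 = 1/12
  [1] −1/4 = -1/4
S = -1/6
C² = P²·S² = 1/7 ; C = -0.377964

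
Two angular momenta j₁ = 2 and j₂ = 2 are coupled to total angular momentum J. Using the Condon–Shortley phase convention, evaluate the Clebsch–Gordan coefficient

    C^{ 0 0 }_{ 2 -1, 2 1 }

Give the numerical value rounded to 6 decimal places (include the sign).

triangle: 4!·0!·0!/5! = 24/120
(j±m)!: 1!·3!·3!·1!·0!·0! = 36
prefactor² = (2J+1)·Δ·N² = 36/5
  k=3: −1/(3!·1!·0!·0!·0!·0!) = -1/6
Σ = -1/6  ⇒  CG² = 36/5·(-1/6)² = 1/5
CG = −√(1/5) = -0.447214

−√(1/5) = -0.447214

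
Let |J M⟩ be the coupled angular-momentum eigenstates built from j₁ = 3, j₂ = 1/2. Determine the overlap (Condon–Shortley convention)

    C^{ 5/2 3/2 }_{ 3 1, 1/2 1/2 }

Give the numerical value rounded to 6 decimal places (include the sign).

j₁+j₂−J=1  J+j₁−j₂=5  J−j₁+j₂=0  j₁+j₂+J+1=7
(j₁±m₁, j₂±m₂, J±M) = (4,2,1,0,4,1)
P² = 1152/7
sum k=1..1:
  [1] −1/24 = -1/24
S = -1/24
C² = P²·S² = 2/7 ; C = -0.534522

−√(2/7) ≈ -0.534522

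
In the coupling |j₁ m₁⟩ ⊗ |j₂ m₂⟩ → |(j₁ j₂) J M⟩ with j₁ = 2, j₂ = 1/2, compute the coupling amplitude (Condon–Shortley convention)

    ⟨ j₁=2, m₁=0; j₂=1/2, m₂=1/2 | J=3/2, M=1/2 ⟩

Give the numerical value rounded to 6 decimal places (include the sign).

j₁+j₂−J=1  J+j₁−j₂=3  J−j₁+j₂=0  j₁+j₂+J+1=5
(j₁±m₁, j₂±m₂, J±M) = (2,2,1,0,2,1)
P² = 8/5
sum k=1..1:
  [1] −1/2 = -1/2
S = -1/2
C² = P²·S² = 2/5 ; C = -0.632456

−√(2/5) ≈ -0.632456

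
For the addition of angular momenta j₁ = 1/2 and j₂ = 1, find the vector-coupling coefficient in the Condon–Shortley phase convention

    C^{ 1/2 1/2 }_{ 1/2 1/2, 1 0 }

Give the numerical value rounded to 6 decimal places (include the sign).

√[2·1!0!1!/3! · 1!0!1!1!1!0!] = √(1/3)
  +(−1)^0/∏(0,1,0,1,0,0)! = 1  (running 1)
⟨..|..⟩ = √(1/3)·(1) = +0.577350

+√(1/3) ≈ +0.577350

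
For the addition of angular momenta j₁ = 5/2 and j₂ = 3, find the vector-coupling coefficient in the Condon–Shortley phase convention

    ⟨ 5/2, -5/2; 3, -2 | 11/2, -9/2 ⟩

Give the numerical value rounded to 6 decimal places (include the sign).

triangle: 0!×5!×6!/12! = 86400/479001600
(j±m)!: 0!×5!×1!×5!×1!×10! = 52254720000
prefactor² = (2J+1)×Δ×N² = 1244160000/11
  k=0: +1/(0!×0!×5!×1!×0!×5!) = 1/14400
Σ = 1/14400  ⇒  CG² = 1244160000/11×1/14400² = 6/11
CG = +√(6/11) = +0.738549

+√(6/11) ≈ +0.738549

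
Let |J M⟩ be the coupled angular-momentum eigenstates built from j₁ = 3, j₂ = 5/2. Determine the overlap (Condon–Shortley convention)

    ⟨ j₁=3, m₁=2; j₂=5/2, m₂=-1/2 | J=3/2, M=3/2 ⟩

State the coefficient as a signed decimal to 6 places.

-0.534522  (= −√(2/7))

triangle: 4!×2!×1!/8! = 48/40320
(j±m)!: 5!×1!×2!×3!×3!×0! = 8640
prefactor² = (2J+1)×Δ×N² = 288/7
  k=1: −1/(1!×3!×0!×1!×2!×0!) = -1/12
Σ = -1/12  ⇒  CG² = 288/7×(-1/12)² = 2/7
CG = −√(2/7) = -0.534522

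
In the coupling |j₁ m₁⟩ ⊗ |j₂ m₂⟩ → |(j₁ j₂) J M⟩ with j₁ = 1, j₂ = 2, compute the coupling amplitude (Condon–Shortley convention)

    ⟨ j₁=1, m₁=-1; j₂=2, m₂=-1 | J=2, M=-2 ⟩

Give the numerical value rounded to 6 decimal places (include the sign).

−√(1/3) ≈ -0.577350

triangle: 1!·1!·3!/6! = 6/720
(j±m)!: 0!·2!·1!·3!·0!·4! = 288
prefactor² = (2J+1)·Δ·N² = 12
  k=1: −1/(1!·0!·1!·0!·0!·3!) = -1/6
Σ = -1/6  ⇒  CG² = 12·(-1/6)² = 1/3
CG = −√(1/3) = -0.577350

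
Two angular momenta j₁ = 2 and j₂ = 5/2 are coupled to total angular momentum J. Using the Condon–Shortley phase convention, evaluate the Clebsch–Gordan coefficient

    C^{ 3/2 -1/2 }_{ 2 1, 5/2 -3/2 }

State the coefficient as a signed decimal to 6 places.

−√(2/105) = -0.138013

j₁+j₂−J=3  J+j₁−j₂=1  J−j₁+j₂=2  j₁+j₂+J+1=7
(j₁±m₁, j₂±m₂, J±M) = (3,1,1,4,1,2)
P² = 96/35
sum k=0..1:
  [0] +1/6 = 1/6
  [1] −1/4 = -1/4
S = -1/12
C² = P²·S² = 2/105 ; C = -0.138013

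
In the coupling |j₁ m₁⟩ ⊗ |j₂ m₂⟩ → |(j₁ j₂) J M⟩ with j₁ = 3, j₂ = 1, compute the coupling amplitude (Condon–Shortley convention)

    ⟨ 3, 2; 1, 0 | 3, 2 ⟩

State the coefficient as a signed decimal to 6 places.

+√(1/3) ≈ +0.577350

√[7·1!5!1!/8! · 5!1!1!1!5!1!] = √(300)
  +(−1)^0/∏(0,1,1,1,4,0)! = 1/24  (running 1/24)
  +(−1)^1/∏(1,0,0,0,5,1)! = -1/120  (running 1/30)
⟨..|..⟩ = √(300)·(1/30) = +0.577350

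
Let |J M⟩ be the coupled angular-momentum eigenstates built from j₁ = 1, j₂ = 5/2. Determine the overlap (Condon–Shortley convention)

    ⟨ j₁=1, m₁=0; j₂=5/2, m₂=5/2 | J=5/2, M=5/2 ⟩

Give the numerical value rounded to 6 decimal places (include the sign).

−√(5/7) ≈ -0.845154

triangle: 1!·1!·4!/7! = 24/5040
(j±m)!: 1!·1!·5!·0!·5!·0! = 14400
prefactor² = (2J+1)·Δ·N² = 2880/7
  k=1: −1/(1!·0!·0!·4!·1!·0!) = -1/24
Σ = -1/24  ⇒  CG² = 2880/7·(-1/24)² = 5/7
CG = −√(5/7) = -0.845154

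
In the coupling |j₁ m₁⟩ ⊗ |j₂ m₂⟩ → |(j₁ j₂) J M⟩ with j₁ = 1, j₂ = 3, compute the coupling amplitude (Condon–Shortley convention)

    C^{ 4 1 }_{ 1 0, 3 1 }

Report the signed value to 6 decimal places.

+0.731925  (= +√(15/28))

√[9·0!2!6!/9! · 1!1!4!2!5!3!] = √(8640/7)
  +(−1)^0/∏(0,0,1,4,1,2)! = 1/48  (running 1/48)
⟨..|..⟩ = √(8640/7)·(1/48) = +0.731925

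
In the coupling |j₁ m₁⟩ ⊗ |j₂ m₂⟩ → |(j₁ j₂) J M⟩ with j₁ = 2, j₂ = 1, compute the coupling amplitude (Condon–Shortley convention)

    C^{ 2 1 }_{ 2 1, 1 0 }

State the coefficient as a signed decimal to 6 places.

+0.408248  (= +√(1/6))

j₁+j₂−J=1  J+j₁−j₂=3  J−j₁+j₂=1  j₁+j₂+J+1=6
(j₁±m₁, j₂±m₂, J±M) = (3,1,1,1,3,1)
P² = 3/2
sum k=0..1:
  [0] +1/2 = 1/2
  [1] −1/6 = -1/6
S = 1/3
C² = P²·S² = 1/6 ; C = +0.408248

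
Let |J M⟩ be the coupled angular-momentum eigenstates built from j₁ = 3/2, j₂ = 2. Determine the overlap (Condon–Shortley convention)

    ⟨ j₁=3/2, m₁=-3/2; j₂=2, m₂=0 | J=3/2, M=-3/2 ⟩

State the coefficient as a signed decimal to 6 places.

+√(1/5) ≈ +0.447214

√[4·2!1!2!/6! · 0!3!2!2!0!3!] = √(16/5)
  +(−1)^2/∏(2,0,1,0,0,2)! = 1/4  (running 1/4)
⟨..|..⟩ = √(16/5)·(1/4) = +0.447214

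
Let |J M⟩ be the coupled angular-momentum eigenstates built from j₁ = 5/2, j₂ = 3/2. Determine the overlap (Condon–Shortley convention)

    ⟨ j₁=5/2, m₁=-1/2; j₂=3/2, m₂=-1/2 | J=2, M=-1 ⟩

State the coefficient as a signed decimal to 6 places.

-0.545545

√[5·2!3!1!/7! · 2!3!1!2!1!3!] = √(12/7)
  +(−1)^0/∏(0,2,3,1,0,0)! = 1/12  (running 1/12)
  +(−1)^1/∏(1,1,2,0,1,1)! = -1/2  (running -5/12)
⟨..|..⟩ = √(12/7)·(-5/12) = -0.545545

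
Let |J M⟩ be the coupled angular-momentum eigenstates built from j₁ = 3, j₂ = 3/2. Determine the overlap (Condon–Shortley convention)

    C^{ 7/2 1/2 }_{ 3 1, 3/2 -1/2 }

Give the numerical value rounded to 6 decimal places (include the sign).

+0.534522  (= +√(2/7))

√[8·1!5!2!/9! · 4!2!1!2!4!3!] = √(512/7)
  +(−1)^0/∏(0,1,2,1,3,1)! = 1/12  (running 1/12)
  +(−1)^1/∏(1,0,1,0,4,2)! = -1/48  (running 1/16)
⟨..|..⟩ = √(512/7)·(1/16) = +0.534522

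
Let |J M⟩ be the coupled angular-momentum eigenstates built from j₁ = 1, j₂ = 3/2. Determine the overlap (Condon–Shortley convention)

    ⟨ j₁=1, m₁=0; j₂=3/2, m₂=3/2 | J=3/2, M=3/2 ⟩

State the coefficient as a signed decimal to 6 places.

-0.774597

j₁+j₂−J=1  J+j₁−j₂=1  J−j₁+j₂=2  j₁+j₂+J+1=5
(j₁±m₁, j₂±m₂, J±M) = (1,1,3,0,3,0)
P² = 12/5
sum k=1..1:
  [1] −1/2 = -1/2
S = -1/2
C² = P²·S² = 3/5 ; C = -0.774597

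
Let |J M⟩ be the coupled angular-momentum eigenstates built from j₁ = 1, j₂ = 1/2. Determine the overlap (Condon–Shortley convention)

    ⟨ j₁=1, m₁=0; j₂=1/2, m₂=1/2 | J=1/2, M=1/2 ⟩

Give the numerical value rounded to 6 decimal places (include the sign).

triangle: 1!×1!×0!/3! = 1/6
(j±m)!: 1!×1!×1!×0!×1!×0! = 1
prefactor² = (2J+1)×Δ×N² = 1/3
  k=1: −1/(1!×0!×0!×0!×1!×0!) = -1
Σ = -1  ⇒  CG² = 1/3×(-1)² = 1/3
CG = −√(1/3) = -0.577350

−√(1/3) = -0.577350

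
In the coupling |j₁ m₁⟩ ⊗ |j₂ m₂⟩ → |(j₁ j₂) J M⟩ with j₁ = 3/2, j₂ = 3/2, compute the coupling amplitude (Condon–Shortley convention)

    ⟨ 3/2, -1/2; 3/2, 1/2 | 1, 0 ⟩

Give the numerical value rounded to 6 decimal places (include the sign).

triangle: 2!·1!·1!/5! = 2/120
(j±m)!: 1!·2!·2!·1!·1!·1! = 4
prefactor² = (2J+1)·Δ·N² = 1/5
  k=1: −1/(1!·1!·1!·1!·0!·0!) = -1
  k=2: +1/(2!·0!·0!·0!·1!·1!) = 1/2
Σ = -1/2  ⇒  CG² = 1/5·(-1/2)² = 1/20
CG = −√(1/20) = -0.223607

-0.223607  (= −√(1/20))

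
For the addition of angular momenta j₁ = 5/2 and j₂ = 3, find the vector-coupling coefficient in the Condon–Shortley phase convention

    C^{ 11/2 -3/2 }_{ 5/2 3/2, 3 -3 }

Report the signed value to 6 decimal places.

+0.123091

triangle: 0!·5!·6!/12! = 86400/479001600
(j±m)!: 4!·1!·0!·6!·4!·7! = 2090188800
prefactor² = (2J+1)·Δ·N² = 49766400/11
  k=0: +1/(0!·0!·1!·0!·4!·6!) = 1/17280
Σ = 1/17280  ⇒  CG² = 49766400/11·1/17280² = 1/66
CG = +√(1/66) = +0.123091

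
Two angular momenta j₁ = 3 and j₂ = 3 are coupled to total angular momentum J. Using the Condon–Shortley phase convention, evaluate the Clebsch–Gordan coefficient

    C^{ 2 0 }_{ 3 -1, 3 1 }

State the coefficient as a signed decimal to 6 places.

j₁+j₂−J=4  J+j₁−j₂=2  J−j₁+j₂=2  j₁+j₂+J+1=9
(j₁±m₁, j₂±m₂, J±M) = (2,4,4,2,2,2)
P² = 256/21
sum k=2..4:
  [2] +1/16 = 1/16
  [3] −1/6 = -1/6
  [4] +1/96 = 1/96
S = -3/32
C² = P²·S² = 3/28 ; C = -0.327327

−√(3/28) ≈ -0.327327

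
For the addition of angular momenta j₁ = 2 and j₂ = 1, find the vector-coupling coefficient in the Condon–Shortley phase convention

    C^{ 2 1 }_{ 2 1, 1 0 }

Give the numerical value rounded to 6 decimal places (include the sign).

triangle: 1!×3!×1!/6! = 6/720
(j±m)!: 3!×1!×1!×1!×3!×1! = 36
prefactor² = (2J+1)×Δ×N² = 3/2
  k=0: +1/(0!×1!×1!×1!×2!×0!) = 1/2
  k=1: −1/(1!×0!×0!×0!×3!×1!) = -1/6
Σ = 1/3  ⇒  CG² = 3/2×1/3² = 1/6
CG = +√(1/6) = +0.408248

+0.408248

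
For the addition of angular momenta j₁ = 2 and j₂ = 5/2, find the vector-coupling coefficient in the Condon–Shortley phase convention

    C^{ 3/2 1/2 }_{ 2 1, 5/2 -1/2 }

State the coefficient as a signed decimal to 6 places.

−√(5/21) = -0.487950

j₁+j₂−J=3  J+j₁−j₂=1  J−j₁+j₂=2  j₁+j₂+J+1=7
(j₁±m₁, j₂±m₂, J±M) = (3,1,2,3,2,1)
P² = 48/35
sum k=0..1:
  [0] +1/12 = 1/12
  [1] −1/2 = -1/2
S = -5/12
C² = P²·S² = 5/21 ; C = -0.487950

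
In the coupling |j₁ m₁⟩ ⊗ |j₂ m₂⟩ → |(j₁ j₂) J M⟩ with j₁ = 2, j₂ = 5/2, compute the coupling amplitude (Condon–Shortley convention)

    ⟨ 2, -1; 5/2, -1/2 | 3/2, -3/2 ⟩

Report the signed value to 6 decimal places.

+√(9/35) ≈ +0.507093

j₁+j₂−J=3  J+j₁−j₂=1  J−j₁+j₂=2  j₁+j₂+J+1=7
(j₁±m₁, j₂±m₂, J±M) = (1,3,2,3,0,3)
P² = 144/35
sum k=2..2:
  [2] +1/4 = 1/4
S = 1/4
C² = P²·S² = 9/35 ; C = +0.507093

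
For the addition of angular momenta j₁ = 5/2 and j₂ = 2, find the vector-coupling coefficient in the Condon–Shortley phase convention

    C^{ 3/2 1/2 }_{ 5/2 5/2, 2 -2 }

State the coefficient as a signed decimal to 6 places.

+0.617213  (= +√(8/21))

√[4·3!2!1!/7! · 5!0!0!4!2!1!] = √(384/7)
  +(−1)^0/∏(0,3,0,0,2,1)! = 1/12  (running 1/12)
⟨..|..⟩ = √(384/7)·(1/12) = +0.617213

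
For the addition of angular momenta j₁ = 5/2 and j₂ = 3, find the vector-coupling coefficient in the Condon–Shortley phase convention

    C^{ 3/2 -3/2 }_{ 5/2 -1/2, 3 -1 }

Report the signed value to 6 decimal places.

triangle: 4!·1!·2!/8! = 48/40320
(j±m)!: 2!·3!·2!·4!·0!·3! = 3456
prefactor² = (2J+1)·Δ·N² = 576/35
  k=2: +1/(2!·2!·1!·0!·0!·2!) = 1/8
Σ = 1/8  ⇒  CG² = 576/35·1/8² = 9/35
CG = +√(9/35) = +0.507093

+0.507093  (= +√(9/35))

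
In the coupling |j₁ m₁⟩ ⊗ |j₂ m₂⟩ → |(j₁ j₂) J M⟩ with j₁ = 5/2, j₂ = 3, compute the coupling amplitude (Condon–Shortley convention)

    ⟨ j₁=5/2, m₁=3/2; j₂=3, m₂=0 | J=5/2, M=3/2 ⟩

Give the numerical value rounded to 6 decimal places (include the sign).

−√(7/30) ≈ -0.483046

triangle: 3!·2!·3!/9! = 72/362880
(j±m)!: 4!·1!·3!·3!·4!·1! = 20736
prefactor² = (2J+1)·Δ·N² = 864/35
  k=0: +1/(0!·3!·1!·3!·1!·0!) = 1/36
  k=1: −1/(1!·2!·0!·2!·2!·1!) = -1/8
Σ = -7/72  ⇒  CG² = 864/35·(-7/72)² = 7/30
CG = −√(7/30) = -0.483046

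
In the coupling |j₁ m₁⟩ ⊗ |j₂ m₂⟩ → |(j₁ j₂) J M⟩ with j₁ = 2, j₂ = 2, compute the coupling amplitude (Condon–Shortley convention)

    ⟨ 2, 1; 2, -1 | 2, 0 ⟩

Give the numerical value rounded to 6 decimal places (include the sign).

triangle: 2!*2!*2!/7! = 8/5040
(j±m)!: 3!*1!*1!*3!*2!*2! = 144
prefactor² = (2J+1)*Δ*N² = 8/7
  k=0: +1/(0!*2!*1!*1!*1!*1!) = 1/2
  k=1: −1/(1!*1!*0!*0!*2!*2!) = -1/4
Σ = 1/4  ⇒  CG² = 8/7*1/4² = 1/14
CG = +√(1/14) = +0.267261

+√(1/14) ≈ +0.267261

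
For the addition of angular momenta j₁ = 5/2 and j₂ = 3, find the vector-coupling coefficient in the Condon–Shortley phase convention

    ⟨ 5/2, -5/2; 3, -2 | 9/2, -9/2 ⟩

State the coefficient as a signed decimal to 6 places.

-0.674200  (= −√(5/11))

triangle: 1!×4!×5!/11! = 2880/39916800
(j±m)!: 0!×5!×1!×5!×0!×9! = 5225472000
prefactor² = (2J+1)×Δ×N² = 41472000/11
  k=1: −1/(1!×0!×4!×0!×0!×5!) = -1/2880
Σ = -1/2880  ⇒  CG² = 41472000/11×(-1/2880)² = 5/11
CG = −√(5/11) = -0.674200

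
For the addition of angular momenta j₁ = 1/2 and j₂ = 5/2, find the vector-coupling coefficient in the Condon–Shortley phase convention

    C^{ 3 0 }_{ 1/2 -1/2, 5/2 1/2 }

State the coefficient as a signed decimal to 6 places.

+0.707107

√[7·0!1!5!/7! · 0!1!3!2!3!3!] = √(72)
  +(−1)^0/∏(0,0,1,3,0,2)! = 1/12  (running 1/12)
⟨..|..⟩ = √(72)·(1/12) = +0.707107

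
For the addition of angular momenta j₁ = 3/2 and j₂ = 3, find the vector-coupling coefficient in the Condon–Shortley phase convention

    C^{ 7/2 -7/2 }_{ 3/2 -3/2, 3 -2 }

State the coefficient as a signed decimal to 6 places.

triangle: 1!×2!×5!/9! = 240/362880
(j±m)!: 0!×3!×1!×5!×0!×7! = 3628800
prefactor² = (2J+1)×Δ×N² = 19200
  k=1: −1/(1!×0!×2!×0!×0!×5!) = -1/240
Σ = -1/240  ⇒  CG² = 19200×(-1/240)² = 1/3
CG = −√(1/3) = -0.577350

−√(1/3) = -0.577350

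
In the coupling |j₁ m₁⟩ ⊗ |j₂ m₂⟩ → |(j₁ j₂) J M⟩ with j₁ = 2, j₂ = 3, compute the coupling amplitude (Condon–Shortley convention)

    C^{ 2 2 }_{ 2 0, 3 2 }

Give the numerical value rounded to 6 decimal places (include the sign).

+0.597614  (= +√(5/14))

j₁+j₂−J=3  J+j₁−j₂=1  J−j₁+j₂=3  j₁+j₂+J+1=8
(j₁±m₁, j₂±m₂, J±M) = (2,2,5,1,4,0)
P² = 360/7
sum k=2..2:
  [2] +1/12 = 1/12
S = 1/12
C² = P²·S² = 5/14 ; C = +0.597614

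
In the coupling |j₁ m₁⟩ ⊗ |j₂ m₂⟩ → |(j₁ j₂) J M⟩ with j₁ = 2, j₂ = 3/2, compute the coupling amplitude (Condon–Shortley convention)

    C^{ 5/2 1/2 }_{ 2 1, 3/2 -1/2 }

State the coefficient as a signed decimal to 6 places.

+√(5/14) = +0.597614

triangle: 1!*3!*2!/7! = 12/5040
(j±m)!: 3!*1!*1!*2!*3!*2! = 144
prefactor² = (2J+1)*Δ*N² = 72/35
  k=0: +1/(0!*1!*1!*1!*2!*1!) = 1/2
  k=1: −1/(1!*0!*0!*0!*3!*2!) = -1/12
Σ = 5/12  ⇒  CG² = 72/35*5/12² = 5/14
CG = +√(5/14) = +0.597614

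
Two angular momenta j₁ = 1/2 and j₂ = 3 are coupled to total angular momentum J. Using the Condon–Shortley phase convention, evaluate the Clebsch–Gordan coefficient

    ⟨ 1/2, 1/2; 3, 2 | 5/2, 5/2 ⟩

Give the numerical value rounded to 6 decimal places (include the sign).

√[6·1!0!5!/7! · 1!0!5!1!5!0!] = √(14400/7)
  +(−1)^0/∏(0,1,0,5,0,0)! = 1/120  (running 1/120)
⟨..|..⟩ = √(14400/7)·(1/120) = +0.377964

+√(1/7) = +0.377964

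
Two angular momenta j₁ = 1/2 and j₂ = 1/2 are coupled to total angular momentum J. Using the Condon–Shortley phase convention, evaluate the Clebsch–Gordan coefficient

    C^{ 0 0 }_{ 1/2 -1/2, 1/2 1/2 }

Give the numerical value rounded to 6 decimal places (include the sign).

−√(1/2) ≈ -0.707107

triangle: 1!*0!*0!/2! = 1/2
(j±m)!: 0!*1!*1!*0!*0!*0! = 1
prefactor² = (2J+1)*Δ*N² = 1/2
  k=1: −1/(1!*0!*0!*0!*0!*0!) = -1
Σ = -1  ⇒  CG² = 1/2*(-1)² = 1/2
CG = −√(1/2) = -0.707107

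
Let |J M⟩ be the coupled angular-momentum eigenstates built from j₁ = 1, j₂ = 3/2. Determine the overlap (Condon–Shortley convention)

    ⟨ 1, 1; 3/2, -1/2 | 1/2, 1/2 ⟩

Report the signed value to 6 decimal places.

+√(1/6) ≈ +0.408248

triangle: 2!×0!×1!/4! = 2/24
(j±m)!: 2!×0!×1!×2!×1!×0! = 4
prefactor² = (2J+1)×Δ×N² = 2/3
  k=0: +1/(0!×2!×0!×1!×0!×0!) = 1/2
Σ = 1/2  ⇒  CG² = 2/3×1/2² = 1/6
CG = +√(1/6) = +0.408248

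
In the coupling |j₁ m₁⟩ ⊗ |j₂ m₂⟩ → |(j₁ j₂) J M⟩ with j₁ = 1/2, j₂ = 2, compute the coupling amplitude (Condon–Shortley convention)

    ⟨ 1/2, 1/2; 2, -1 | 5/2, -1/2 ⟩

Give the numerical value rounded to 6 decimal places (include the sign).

+√(2/5) = +0.632456

√[6·0!1!4!/6! · 1!0!1!3!2!3!] = √(72/5)
  +(−1)^0/∏(0,0,0,1,1,3)! = 1/6  (running 1/6)
⟨..|..⟩ = √(72/5)·(1/6) = +0.632456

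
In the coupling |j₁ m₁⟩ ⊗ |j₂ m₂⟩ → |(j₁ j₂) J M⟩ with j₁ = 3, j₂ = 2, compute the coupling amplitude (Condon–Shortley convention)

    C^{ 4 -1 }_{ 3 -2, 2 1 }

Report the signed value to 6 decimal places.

triangle: 1!·5!·3!/10! = 720/3628800
(j±m)!: 1!·5!·3!·1!·3!·5! = 518400
prefactor² = (2J+1)·Δ·N² = 6480/7
  k=0: +1/(0!·1!·5!·3!·0!·0!) = 1/720
  k=1: −1/(1!·0!·4!·2!·1!·1!) = -1/48
Σ = -7/360  ⇒  CG² = 6480/7·(-7/360)² = 7/20
CG = −√(7/20) = -0.591608

−√(7/20) ≈ -0.591608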